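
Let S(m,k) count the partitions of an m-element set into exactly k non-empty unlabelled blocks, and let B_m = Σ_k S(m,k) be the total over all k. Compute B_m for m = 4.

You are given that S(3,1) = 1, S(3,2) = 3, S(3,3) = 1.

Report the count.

15

r4: T_4,1=1×1+0=1; T_4,2=2×3+1=7; T_4,3=3×1+3=6; T_4,4=4×0+1=1
B_4 = ΣS(4,k) = 1+7+6+1 = 15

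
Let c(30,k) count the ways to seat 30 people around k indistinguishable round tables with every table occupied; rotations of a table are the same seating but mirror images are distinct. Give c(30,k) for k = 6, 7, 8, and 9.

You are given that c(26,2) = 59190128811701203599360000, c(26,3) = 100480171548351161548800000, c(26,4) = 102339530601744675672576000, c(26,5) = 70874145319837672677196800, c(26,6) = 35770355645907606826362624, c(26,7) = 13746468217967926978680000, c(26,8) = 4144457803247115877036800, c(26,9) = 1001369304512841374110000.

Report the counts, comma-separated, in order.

26751280755793398822580822142976, 11139316913434780466101123891200, 3674201658710345201899117607040, 981347603630155088295475765440

[27] T[27,3]:26*100480171548351161548800000+59190128811701203599360000=2671674589068831403868160000 · T[27,4]:26*102339530601744675672576000+100480171548351161548800000=2761307967193712729035776000 · T[27,5]:26*70874145319837672677196800+102339530601744675672576000=1945067308917524165279692800 · T[27,6]:26*35770355645907606826362624+70874145319837672677196800=1000903392113435450162625024 · T[27,7]:26*13746468217967926978680000+35770355645907606826362624=393178529313073708272042624 · T[27,8]:26*4144457803247115877036800+13746468217967926978680000=121502371102392939781636800 · T[27,9]:26*1001369304512841374110000+4144457803247115877036800=30180059720580991603896800
[28] T[28,4]:27*2761307967193712729035776000+2671674589068831403868160000=77226989703299075087834112000 · T[28,5]:27*1945067308917524165279692800+2761307967193712729035776000=55278125307966865191587481600 · T[28,6]:27*1000903392113435450162625024+1945067308917524165279692800=28969458895980281319670568448 · T[28,7]:27*393178529313073708272042624+1000903392113435450162625024=11616723683566425573507775872 · T[28,8]:27*121502371102392939781636800+393178529313073708272042624=3673742549077683082376236224 · T[28,9]:27*30180059720580991603896800+121502371102392939781636800=936363983558079713086850400
[29] T[29,5]:28*55278125307966865191587481600+77226989703299075087834112000=1625014498326371300452283596800 · T[29,6]:28*28969458895980281319670568448+55278125307966865191587481600=866422974395414742142363398144 · T[29,7]:28*11616723683566425573507775872+28969458895980281319670568448=354237722035840197377888292864 · T[29,8]:28*3673742549077683082376236224+11616723683566425573507775872=114481515057741551880042390144 · T[29,9]:28*936363983558079713086850400+3673742549077683082376236224=29891934088703915048808047424
[30] T[30,6]:29*866422974395414742142363398144+1625014498326371300452283596800=26751280755793398822580822142976 · T[30,7]:29*354237722035840197377888292864+866422974395414742142363398144=11139316913434780466101123891200 · T[30,8]:29*114481515057741551880042390144+354237722035840197377888292864=3674201658710345201899117607040 · T[30,9]:29*29891934088703915048808047424+114481515057741551880042390144=981347603630155088295475765440
Read c(30,6) = 26751280755793398822580822142976, c(30,7) = 11139316913434780466101123891200, c(30,8) = 3674201658710345201899117607040, c(30,9) = 981347603630155088295475765440.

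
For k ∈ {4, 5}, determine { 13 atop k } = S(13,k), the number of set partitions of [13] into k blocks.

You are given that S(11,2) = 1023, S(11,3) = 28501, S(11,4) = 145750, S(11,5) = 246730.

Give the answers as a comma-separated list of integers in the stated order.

i=12: T(12,3)=1023+3·28501=86526 | T(12,4)=28501+4·145750=611501 | T(12,5)=145750+5·246730=1379400
i=13: T(13,4)=86526+4·611501=2532530 | T(13,5)=611501+5·1379400=7508501
Read S(13,4) = 2532530, S(13,5) = 7508501.

2532530, 7508501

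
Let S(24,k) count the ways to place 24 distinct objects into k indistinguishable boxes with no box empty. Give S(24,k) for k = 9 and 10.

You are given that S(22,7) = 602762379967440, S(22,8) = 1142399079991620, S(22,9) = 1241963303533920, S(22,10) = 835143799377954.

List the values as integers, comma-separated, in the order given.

120622574326072500, 108254081784931500

r23: T_23,8=8×1142399079991620+602762379967440=9741955019900400; T_23,9=9×1241963303533920+1142399079991620=12320068811796900; T_23,10=10×835143799377954+1241963303533920=9593401297313460
r24: T_24,9=9×12320068811796900+9741955019900400=120622574326072500; T_24,10=10×9593401297313460+12320068811796900=108254081784931500
Read S(24,9) = 120622574326072500, S(24,10) = 108254081784931500.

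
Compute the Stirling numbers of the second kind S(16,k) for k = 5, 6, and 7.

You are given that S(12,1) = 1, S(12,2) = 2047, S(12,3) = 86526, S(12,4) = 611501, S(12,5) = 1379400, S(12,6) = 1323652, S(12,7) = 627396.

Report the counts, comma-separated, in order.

1096190550, 2734926558, 3281882604

r13: T_13,2=2×2047+1=4095; T_13,3=3×86526+2047=261625; T_13,4=4×611501+86526=2532530; T_13,5=5×1379400+611501=7508501; T_13,6=6×1323652+1379400=9321312; T_13,7=7×627396+1323652=5715424
r14: T_14,3=3×261625+4095=788970; T_14,4=4×2532530+261625=10391745; T_14,5=5×7508501+2532530=40075035; T_14,6=6×9321312+7508501=63436373; T_14,7=7×5715424+9321312=49329280
r15: T_15,4=4×10391745+788970=42355950; T_15,5=5×40075035+10391745=210766920; T_15,6=6×63436373+40075035=420693273; T_15,7=7×49329280+63436373=408741333
r16: T_16,5=5×210766920+42355950=1096190550; T_16,6=6×420693273+210766920=2734926558; T_16,7=7×408741333+420693273=3281882604
Read S(16,5) = 1096190550, S(16,6) = 2734926558, S(16,7) = 3281882604.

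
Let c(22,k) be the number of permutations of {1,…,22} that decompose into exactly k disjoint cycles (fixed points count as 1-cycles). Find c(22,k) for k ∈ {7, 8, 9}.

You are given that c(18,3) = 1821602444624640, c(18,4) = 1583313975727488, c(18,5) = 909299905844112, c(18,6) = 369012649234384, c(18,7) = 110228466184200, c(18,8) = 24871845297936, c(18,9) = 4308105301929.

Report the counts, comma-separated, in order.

row 19: T[19][4]=18·1583313975727488+1821602444624640=30321254007719424  T[19][5]=18·909299905844112+1583313975727488=17950712280921504  T[19][6]=18·369012649234384+909299905844112=7551527592063024  T[19][7]=18·110228466184200+369012649234384=2353125040549984  T[19][8]=18·24871845297936+110228466184200=557921681547048  T[19][9]=18·4308105301929+24871845297936=102417740732658
row 20: T[20][5]=19·17950712280921504+30321254007719424=371384787345228000  T[20][6]=19·7551527592063024+17950712280921504=161429736530118960  T[20][7]=19·2353125040549984+7551527592063024=52260903362512720  T[20][8]=19·557921681547048+2353125040549984=12953636989943896  T[20][9]=19·102417740732658+557921681547048=2503858755467550
row 21: T[21][6]=20·161429736530118960+371384787345228000=3599979517947607200  T[21][7]=20·52260903362512720+161429736530118960=1206647803780373360  T[21][8]=20·12953636989943896+52260903362512720=311333643161390640  T[21][9]=20·2503858755467550+12953636989943896=63030812099294896
row 22: T[22][7]=21·1206647803780373360+3599979517947607200=28939583397335447760  T[22][8]=21·311333643161390640+1206647803780373360=7744654310169576800  T[22][9]=21·63030812099294896+311333643161390640=1634980697246583456
Read c(22,7) = 28939583397335447760, c(22,8) = 7744654310169576800, c(22,9) = 1634980697246583456.

28939583397335447760, 7744654310169576800, 1634980697246583456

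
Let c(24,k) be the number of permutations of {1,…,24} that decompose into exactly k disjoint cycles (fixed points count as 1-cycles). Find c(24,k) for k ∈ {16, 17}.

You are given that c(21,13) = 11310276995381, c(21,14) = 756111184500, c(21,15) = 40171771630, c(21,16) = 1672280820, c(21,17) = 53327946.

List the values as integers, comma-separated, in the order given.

137272511800831, 6400590336096

row 22: T[22][14]=21·756111184500+11310276995381=27188611869881  T[22][15]=21·40171771630+756111184500=1599718388730  T[22][16]=21·1672280820+40171771630=75289668850  T[22][17]=21·53327946+1672280820=2792167686
row 23: T[23][15]=22·1599718388730+27188611869881=62382416421941  T[23][16]=22·75289668850+1599718388730=3256091103430  T[23][17]=22·2792167686+75289668850=136717357942
row 24: T[24][16]=23·3256091103430+62382416421941=137272511800831  T[24][17]=23·136717357942+3256091103430=6400590336096
Read c(24,16) = 137272511800831, c(24,17) = 6400590336096.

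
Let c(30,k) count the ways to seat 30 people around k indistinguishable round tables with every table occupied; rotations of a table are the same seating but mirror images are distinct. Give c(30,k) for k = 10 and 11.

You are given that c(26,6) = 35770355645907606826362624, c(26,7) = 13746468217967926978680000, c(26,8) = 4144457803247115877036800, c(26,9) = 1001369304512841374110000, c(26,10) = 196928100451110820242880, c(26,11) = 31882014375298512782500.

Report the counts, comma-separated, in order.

@27  (27,7):13746468217967926978680000·26+35770355645907606826362624→393178529313073708272042624, (27,8):4144457803247115877036800·26+13746468217967926978680000→121502371102392939781636800, (27,9):1001369304512841374110000·26+4144457803247115877036800→30180059720580991603896800, (27,10):196928100451110820242880·26+1001369304512841374110000→6121499916241722700424880, (27,11):31882014375298512782500·26+196928100451110820242880→1025860474208872152587880
@28  (28,8):121502371102392939781636800·27+393178529313073708272042624→3673742549077683082376236224, (28,9):30180059720580991603896800·27+121502371102392939781636800→936363983558079713086850400, (28,10):6121499916241722700424880·27+30180059720580991603896800→195460557459107504515368560, (28,11):1025860474208872152587880·27+6121499916241722700424880→33819732719881270820297640
@29  (29,9):936363983558079713086850400·28+3673742549077683082376236224→29891934088703915048808047424, (29,10):195460557459107504515368560·28+936363983558079713086850400→6409259592413089839517170080, (29,11):33819732719881270820297640·28+195460557459107504515368560→1142413073615783087483702480
@30  (30,10):6409259592413089839517170080·29+29891934088703915048808047424→215760462268683520394805979744, (30,11):1142413073615783087483702480·29+6409259592413089839517170080→39539238727270799376544542000
Read c(30,10) = 215760462268683520394805979744, c(30,11) = 39539238727270799376544542000.

215760462268683520394805979744, 39539238727270799376544542000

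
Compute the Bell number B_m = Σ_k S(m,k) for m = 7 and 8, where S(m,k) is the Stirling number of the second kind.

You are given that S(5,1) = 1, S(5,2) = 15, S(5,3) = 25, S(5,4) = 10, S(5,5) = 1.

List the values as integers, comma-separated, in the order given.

877, 4140

row 6: T[6][1]=1·1+0=1  T[6][2]=2·15+1=31  T[6][3]=3·25+15=90  T[6][4]=4·10+25=65  T[6][5]=5·1+10=15  T[6][6]=6·0+1=1
row 7: T[7][1]=1·1+0=1  T[7][2]=2·31+1=63  T[7][3]=3·90+31=301  T[7][4]=4·65+90=350  T[7][5]=5·15+65=140  T[7][6]=6·1+15=21  T[7][7]=7·0+1=1
row 8: T[8][1]=1·1+0=1  T[8][2]=2·63+1=127  T[8][3]=3·301+63=966  T[8][4]=4·350+301=1701  T[8][5]=5·140+350=1050  T[8][6]=6·21+140=266  T[8][7]=7·1+21=28  T[8][8]=8·0+1=1
B_7 = ΣS(7,k) = 1+63+301+350+140+21+1 = 877
B_8 = ΣS(8,k) = 1+127+966+1701+1050+266+28+1 = 4140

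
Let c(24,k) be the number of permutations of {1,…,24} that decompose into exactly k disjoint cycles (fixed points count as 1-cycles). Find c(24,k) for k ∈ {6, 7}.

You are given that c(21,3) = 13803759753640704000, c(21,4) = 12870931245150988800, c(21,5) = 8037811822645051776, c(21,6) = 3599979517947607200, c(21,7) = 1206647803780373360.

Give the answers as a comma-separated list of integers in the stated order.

r22: T_22,4=21×12870931245150988800+13803759753640704000=284093315901811468800; T_22,5=21×8037811822645051776+12870931245150988800=181664979520697076096; T_22,6=21×3599979517947607200+8037811822645051776=83637381699544802976; T_22,7=21×1206647803780373360+3599979517947607200=28939583397335447760
r23: T_23,5=22×181664979520697076096+284093315901811468800=4280722865357147142912; T_23,6=22×83637381699544802976+181664979520697076096=2021687376910682741568; T_23,7=22×28939583397335447760+83637381699544802976=720308216440924653696
r24: T_24,6=23×2021687376910682741568+4280722865357147142912=50779532534302850198976; T_24,7=23×720308216440924653696+2021687376910682741568=18588776355051949776576
Read c(24,6) = 50779532534302850198976, c(24,7) = 18588776355051949776576.

50779532534302850198976, 18588776355051949776576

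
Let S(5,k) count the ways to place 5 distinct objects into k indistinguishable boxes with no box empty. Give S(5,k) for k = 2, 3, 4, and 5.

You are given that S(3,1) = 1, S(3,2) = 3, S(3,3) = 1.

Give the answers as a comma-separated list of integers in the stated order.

15, 25, 10, 1

@4  (4,1):1·1+0→1, (4,2):3·2+1→7, (4,3):1·3+3→6, (4,4):0·4+1→1
@5  (5,2):7·2+1→15, (5,3):6·3+7→25, (5,4):1·4+6→10, (5,5):0·5+1→1
Read S(5,2) = 15, S(5,3) = 25, S(5,4) = 10, S(5,5) = 1.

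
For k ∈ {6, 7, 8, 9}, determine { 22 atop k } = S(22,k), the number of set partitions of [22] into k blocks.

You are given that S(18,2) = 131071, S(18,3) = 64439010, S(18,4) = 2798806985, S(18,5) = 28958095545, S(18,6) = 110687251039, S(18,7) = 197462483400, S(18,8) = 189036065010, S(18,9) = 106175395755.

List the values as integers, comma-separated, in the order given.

163305339345225, 602762379967440, 1142399079991620, 1241963303533920

r19: T_19,3=3×64439010+131071=193448101; T_19,4=4×2798806985+64439010=11259666950; T_19,5=5×28958095545+2798806985=147589284710; T_19,6=6×110687251039+28958095545=693081601779; T_19,7=7×197462483400+110687251039=1492924634839; T_19,8=8×189036065010+197462483400=1709751003480; T_19,9=9×106175395755+189036065010=1144614626805
r20: T_20,4=4×11259666950+193448101=45232115901; T_20,5=5×147589284710+11259666950=749206090500; T_20,6=6×693081601779+147589284710=4306078895384; T_20,7=7×1492924634839+693081601779=11143554045652; T_20,8=8×1709751003480+1492924634839=15170932662679; T_20,9=9×1144614626805+1709751003480=12011282644725
r21: T_21,5=5×749206090500+45232115901=3791262568401; T_21,6=6×4306078895384+749206090500=26585679462804; T_21,7=7×11143554045652+4306078895384=82310957214948; T_21,8=8×15170932662679+11143554045652=132511015347084; T_21,9=9×12011282644725+15170932662679=123272476465204
r22: T_22,6=6×26585679462804+3791262568401=163305339345225; T_22,7=7×82310957214948+26585679462804=602762379967440; T_22,8=8×132511015347084+82310957214948=1142399079991620; T_22,9=9×123272476465204+132511015347084=1241963303533920
Read S(22,6) = 163305339345225, S(22,7) = 602762379967440, S(22,8) = 1142399079991620, S(22,9) = 1241963303533920.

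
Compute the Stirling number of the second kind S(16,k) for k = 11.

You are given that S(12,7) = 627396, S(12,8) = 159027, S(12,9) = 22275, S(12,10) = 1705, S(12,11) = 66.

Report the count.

r13: T_13,8=8×159027+627396=1899612; T_13,9=9×22275+159027=359502; T_13,10=10×1705+22275=39325; T_13,11=11×66+1705=2431
r14: T_14,9=9×359502+1899612=5135130; T_14,10=10×39325+359502=752752; T_14,11=11×2431+39325=66066
r15: T_15,10=10×752752+5135130=12662650; T_15,11=11×66066+752752=1479478
r16: T_16,11=11×1479478+12662650=28936908
Read S(16,11) = 28936908.

28936908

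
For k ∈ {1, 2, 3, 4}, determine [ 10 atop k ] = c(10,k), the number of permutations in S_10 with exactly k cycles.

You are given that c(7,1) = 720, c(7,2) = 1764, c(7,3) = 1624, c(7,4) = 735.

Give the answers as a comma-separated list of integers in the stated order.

[8] T[8,1]:7*720+0=5040 · T[8,2]:7*1764+720=13068 · T[8,3]:7*1624+1764=13132 · T[8,4]:7*735+1624=6769
[9] T[9,1]:8*5040+0=40320 · T[9,2]:8*13068+5040=109584 · T[9,3]:8*13132+13068=118124 · T[9,4]:8*6769+13132=67284
[10] T[10,1]:9*40320+0=362880 · T[10,2]:9*109584+40320=1026576 · T[10,3]:9*118124+109584=1172700 · T[10,4]:9*67284+118124=723680
Read c(10,1) = 362880, c(10,2) = 1026576, c(10,3) = 1172700, c(10,4) = 723680.

362880, 1026576, 1172700, 723680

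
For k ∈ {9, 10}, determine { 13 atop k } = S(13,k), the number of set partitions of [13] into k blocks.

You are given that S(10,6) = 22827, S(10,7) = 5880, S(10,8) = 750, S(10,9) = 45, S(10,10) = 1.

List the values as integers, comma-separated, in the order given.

359502, 39325

row 11: T[11][7]=7·5880+22827=63987  T[11][8]=8·750+5880=11880  T[11][9]=9·45+750=1155  T[11][10]=10·1+45=55
row 12: T[12][8]=8·11880+63987=159027  T[12][9]=9·1155+11880=22275  T[12][10]=10·55+1155=1705
row 13: T[13][9]=9·22275+159027=359502  T[13][10]=10·1705+22275=39325
Read S(13,9) = 359502, S(13,10) = 39325.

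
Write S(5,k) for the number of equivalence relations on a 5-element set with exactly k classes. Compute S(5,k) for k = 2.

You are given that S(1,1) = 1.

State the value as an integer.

15

i=2: T(2,1)=0+1·1=1 | T(2,2)=1+2·0=1
i=3: T(3,1)=0+1·1=1 | T(3,2)=1+2·1=3
i=4: T(4,1)=0+1·1=1 | T(4,2)=1+2·3=7
i=5: T(5,2)=1+2·7=15
Read S(5,2) = 15.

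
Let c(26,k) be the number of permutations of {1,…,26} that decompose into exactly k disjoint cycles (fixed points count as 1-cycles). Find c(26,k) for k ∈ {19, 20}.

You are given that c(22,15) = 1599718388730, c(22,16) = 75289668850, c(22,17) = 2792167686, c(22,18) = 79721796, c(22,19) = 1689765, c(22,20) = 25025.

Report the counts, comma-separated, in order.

r23: T_23,16=22×75289668850+1599718388730=3256091103430; T_23,17=22×2792167686+75289668850=136717357942; T_23,18=22×79721796+2792167686=4546047198; T_23,19=22×1689765+79721796=116896626; T_23,20=22×25025+1689765=2240315
r24: T_24,17=23×136717357942+3256091103430=6400590336096; T_24,18=23×4546047198+136717357942=241276443496; T_24,19=23×116896626+4546047198=7234669596; T_24,20=23×2240315+116896626=168423871
r25: T_25,18=24×241276443496+6400590336096=12191224980000; T_25,19=24×7234669596+241276443496=414908513800; T_25,20=24×168423871+7234669596=11276842500
r26: T_26,19=25×414908513800+12191224980000=22563937825000; T_26,20=25×11276842500+414908513800=696829576300
Read c(26,19) = 22563937825000, c(26,20) = 696829576300.

22563937825000, 696829576300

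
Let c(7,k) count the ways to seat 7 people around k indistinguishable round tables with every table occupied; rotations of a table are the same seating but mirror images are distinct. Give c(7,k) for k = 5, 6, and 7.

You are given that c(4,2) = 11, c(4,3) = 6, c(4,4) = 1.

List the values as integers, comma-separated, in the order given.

175, 21, 1

row 5: T[5][3]=4·6+11=35  T[5][4]=4·1+6=10  T[5][5]=4·0+1=1
row 6: T[6][4]=5·10+35=85  T[6][5]=5·1+10=15  T[6][6]=5·0+1=1
row 7: T[7][5]=6·15+85=175  T[7][6]=6·1+15=21  T[7][7]=6·0+1=1
Read c(7,5) = 175, c(7,6) = 21, c(7,7) = 1.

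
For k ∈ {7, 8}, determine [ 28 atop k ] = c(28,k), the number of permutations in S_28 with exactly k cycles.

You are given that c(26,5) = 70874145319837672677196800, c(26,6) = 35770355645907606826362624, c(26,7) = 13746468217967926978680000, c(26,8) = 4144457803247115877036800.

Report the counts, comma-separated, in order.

r27: T_27,6=26×35770355645907606826362624+70874145319837672677196800=1000903392113435450162625024; T_27,7=26×13746468217967926978680000+35770355645907606826362624=393178529313073708272042624; T_27,8=26×4144457803247115877036800+13746468217967926978680000=121502371102392939781636800
r28: T_28,7=27×393178529313073708272042624+1000903392113435450162625024=11616723683566425573507775872; T_28,8=27×121502371102392939781636800+393178529313073708272042624=3673742549077683082376236224
Read c(28,7) = 11616723683566425573507775872, c(28,8) = 3673742549077683082376236224.

11616723683566425573507775872, 3673742549077683082376236224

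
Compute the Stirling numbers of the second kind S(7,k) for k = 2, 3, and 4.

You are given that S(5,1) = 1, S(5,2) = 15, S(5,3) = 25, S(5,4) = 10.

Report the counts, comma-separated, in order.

i=6: T(6,1)=0+1·1=1 | T(6,2)=1+2·15=31 | T(6,3)=15+3·25=90 | T(6,4)=25+4·10=65
i=7: T(7,2)=1+2·31=63 | T(7,3)=31+3·90=301 | T(7,4)=90+4·65=350
Read S(7,2) = 63, S(7,3) = 301, S(7,4) = 350.

63, 301, 350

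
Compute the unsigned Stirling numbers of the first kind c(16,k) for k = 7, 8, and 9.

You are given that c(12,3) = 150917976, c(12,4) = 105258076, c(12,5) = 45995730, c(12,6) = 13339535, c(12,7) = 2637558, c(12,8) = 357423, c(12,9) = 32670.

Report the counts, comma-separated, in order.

@13  (13,4):105258076·12+150917976→1414014888, (13,5):45995730·12+105258076→657206836, (13,6):13339535·12+45995730→206070150, (13,7):2637558·12+13339535→44990231, (13,8):357423·12+2637558→6926634, (13,9):32670·12+357423→749463
@14  (14,5):657206836·13+1414014888→9957703756, (14,6):206070150·13+657206836→3336118786, (14,7):44990231·13+206070150→790943153, (14,8):6926634·13+44990231→135036473, (14,9):749463·13+6926634→16669653
@15  (15,6):3336118786·14+9957703756→56663366760, (15,7):790943153·14+3336118786→14409322928, (15,8):135036473·14+790943153→2681453775, (15,9):16669653·14+135036473→368411615
@16  (16,7):14409322928·15+56663366760→272803210680, (16,8):2681453775·15+14409322928→54631129553, (16,9):368411615·15+2681453775→8207628000
Read c(16,7) = 272803210680, c(16,8) = 54631129553, c(16,9) = 8207628000.

272803210680, 54631129553, 8207628000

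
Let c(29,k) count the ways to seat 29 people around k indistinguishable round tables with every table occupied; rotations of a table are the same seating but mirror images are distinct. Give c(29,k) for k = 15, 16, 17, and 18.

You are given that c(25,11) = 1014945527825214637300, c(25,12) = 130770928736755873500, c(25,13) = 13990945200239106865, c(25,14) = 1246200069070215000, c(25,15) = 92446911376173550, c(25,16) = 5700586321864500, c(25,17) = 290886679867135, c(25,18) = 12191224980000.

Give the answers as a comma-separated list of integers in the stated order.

i=26: T(26,12)=1014945527825214637300+25·130770928736755873500=4284218746244111474800 | T(26,13)=130770928736755873500+25·13990945200239106865=480544558742733545125 | T(26,14)=13990945200239106865+25·1246200069070215000=45145946926994481865 | T(26,15)=1246200069070215000+25·92446911376173550=3557372853474553750 | T(26,16)=92446911376173550+25·5700586321864500=234961569422786050 | T(26,17)=5700586321864500+25·290886679867135=12972753318542875 | T(26,18)=290886679867135+25·12191224980000=595667304367135
i=27: T(27,13)=4284218746244111474800+26·480544558742733545125=16778377273555183648050 | T(27,14)=480544558742733545125+26·45145946926994481865=1654339178844590073615 | T(27,15)=45145946926994481865+26·3557372853474553750=137637641117332879365 | T(27,16)=3557372853474553750+26·234961569422786050=9666373658466991050 | T(27,17)=234961569422786050+26·12972753318542875=572253155704900800 | T(27,18)=12972753318542875+26·595667304367135=28460103232088385
i=28: T(28,14)=16778377273555183648050+27·1654339178844590073615=61445535102359115635655 | T(28,15)=1654339178844590073615+27·137637641117332879365=5370555489012577816470 | T(28,16)=137637641117332879365+27·9666373658466991050=398629729895941637715 | T(28,17)=9666373658466991050+27·572253155704900800=25117208862499312650 | T(28,18)=572253155704900800+27·28460103232088385=1340675942971287195
i=29: T(29,15)=61445535102359115635655+28·5370555489012577816470=211821088794711294496815 | T(29,16)=5370555489012577816470+28·398629729895941637715=16532187926098943672490 | T(29,17)=398629729895941637715+28·25117208862499312650=1101911578045922391915 | T(29,18)=25117208862499312650+28·1340675942971287195=62656135265695354110
Read c(29,15) = 211821088794711294496815, c(29,16) = 16532187926098943672490, c(29,17) = 1101911578045922391915, c(29,18) = 62656135265695354110.

211821088794711294496815, 16532187926098943672490, 1101911578045922391915, 62656135265695354110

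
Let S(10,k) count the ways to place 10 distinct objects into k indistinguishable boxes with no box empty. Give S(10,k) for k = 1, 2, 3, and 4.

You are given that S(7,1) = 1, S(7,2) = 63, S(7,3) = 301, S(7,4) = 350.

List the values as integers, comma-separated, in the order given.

1, 511, 9330, 34105

row 8: T[8][1]=1·1+0=1  T[8][2]=2·63+1=127  T[8][3]=3·301+63=966  T[8][4]=4·350+301=1701
row 9: T[9][1]=1·1+0=1  T[9][2]=2·127+1=255  T[9][3]=3·966+127=3025  T[9][4]=4·1701+966=7770
row 10: T[10][1]=1·1+0=1  T[10][2]=2·255+1=511  T[10][3]=3·3025+255=9330  T[10][4]=4·7770+3025=34105
Read S(10,1) = 1, S(10,2) = 511, S(10,3) = 9330, S(10,4) = 34105.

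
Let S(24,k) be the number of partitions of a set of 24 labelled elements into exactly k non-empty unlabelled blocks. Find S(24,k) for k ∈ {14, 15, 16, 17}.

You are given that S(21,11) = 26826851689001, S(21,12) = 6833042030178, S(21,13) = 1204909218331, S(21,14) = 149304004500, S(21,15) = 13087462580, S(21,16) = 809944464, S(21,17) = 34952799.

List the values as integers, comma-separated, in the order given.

[22] T[22,12]:12*6833042030178+26826851689001=108823356051137 · T[22,13]:13*1204909218331+6833042030178=22496861868481 · T[22,14]:14*149304004500+1204909218331=3295165281331 · T[22,15]:15*13087462580+149304004500=345615943200 · T[22,16]:16*809944464+13087462580=26046574004 · T[22,17]:17*34952799+809944464=1404142047
[23] T[23,13]:13*22496861868481+108823356051137=401282560341390 · T[23,14]:14*3295165281331+22496861868481=68629175807115 · T[23,15]:15*345615943200+3295165281331=8479404429331 · T[23,16]:16*26046574004+345615943200=762361127264 · T[23,17]:17*1404142047+26046574004=49916988803
[24] T[24,14]:14*68629175807115+401282560341390=1362091021641000 · T[24,15]:15*8479404429331+68629175807115=195820242247080 · T[24,16]:16*762361127264+8479404429331=20677182465555 · T[24,17]:17*49916988803+762361127264=1610949936915
Read S(24,14) = 1362091021641000, S(24,15) = 195820242247080, S(24,16) = 20677182465555, S(24,17) = 1610949936915.

1362091021641000, 195820242247080, 20677182465555, 1610949936915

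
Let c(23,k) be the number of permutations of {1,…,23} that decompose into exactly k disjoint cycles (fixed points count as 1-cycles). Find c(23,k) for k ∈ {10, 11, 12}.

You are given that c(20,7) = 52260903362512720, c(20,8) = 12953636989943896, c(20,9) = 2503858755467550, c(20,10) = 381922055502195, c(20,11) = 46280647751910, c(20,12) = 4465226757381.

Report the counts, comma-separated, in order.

row 21: T[21][8]=20·12953636989943896+52260903362512720=311333643161390640  T[21][9]=20·2503858755467550+12953636989943896=63030812099294896  T[21][10]=20·381922055502195+2503858755467550=10142299865511450  T[21][11]=20·46280647751910+381922055502195=1307535010540395  T[21][12]=20·4465226757381+46280647751910=135585182899530
row 22: T[22][9]=21·63030812099294896+311333643161390640=1634980697246583456  T[22][10]=21·10142299865511450+63030812099294896=276019109275035346  T[22][11]=21·1307535010540395+10142299865511450=37600535086859745  T[22][12]=21·135585182899530+1307535010540395=4154823851430525
row 23: T[23][10]=22·276019109275035346+1634980697246583456=7707401101297361068  T[23][11]=22·37600535086859745+276019109275035346=1103230881185949736  T[23][12]=22·4154823851430525+37600535086859745=129006659818331295
Read c(23,10) = 7707401101297361068, c(23,11) = 1103230881185949736, c(23,12) = 129006659818331295.

7707401101297361068, 1103230881185949736, 129006659818331295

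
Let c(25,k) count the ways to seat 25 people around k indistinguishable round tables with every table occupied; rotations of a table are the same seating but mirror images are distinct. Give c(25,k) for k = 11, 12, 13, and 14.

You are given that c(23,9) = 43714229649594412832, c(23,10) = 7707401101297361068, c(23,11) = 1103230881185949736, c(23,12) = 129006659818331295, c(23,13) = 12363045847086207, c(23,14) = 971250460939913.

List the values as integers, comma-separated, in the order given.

1014945527825214637300, 130770928736755873500, 13990945200239106865, 1246200069070215000

row 24: T[24][10]=23·7707401101297361068+43714229649594412832=220984454979433717396  T[24][11]=23·1103230881185949736+7707401101297361068=33081711368574204996  T[24][12]=23·129006659818331295+1103230881185949736=4070384057007569521  T[24][13]=23·12363045847086207+129006659818331295=413356714301314056  T[24][14]=23·971250460939913+12363045847086207=34701806448704206
row 25: T[25][11]=24·33081711368574204996+220984454979433717396=1014945527825214637300  T[25][12]=24·4070384057007569521+33081711368574204996=130770928736755873500  T[25][13]=24·413356714301314056+4070384057007569521=13990945200239106865  T[25][14]=24·34701806448704206+413356714301314056=1246200069070215000
Read c(25,11) = 1014945527825214637300, c(25,12) = 130770928736755873500, c(25,13) = 13990945200239106865, c(25,14) = 1246200069070215000.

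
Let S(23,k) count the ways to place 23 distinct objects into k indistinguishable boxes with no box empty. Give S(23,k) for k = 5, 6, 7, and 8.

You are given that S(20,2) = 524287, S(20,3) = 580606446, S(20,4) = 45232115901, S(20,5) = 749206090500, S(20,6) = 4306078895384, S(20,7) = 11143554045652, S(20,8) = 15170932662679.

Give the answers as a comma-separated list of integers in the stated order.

i=21: T(21,3)=524287+3·580606446=1742343625 | T(21,4)=580606446+4·45232115901=181509070050 | T(21,5)=45232115901+5·749206090500=3791262568401 | T(21,6)=749206090500+6·4306078895384=26585679462804 | T(21,7)=4306078895384+7·11143554045652=82310957214948 | T(21,8)=11143554045652+8·15170932662679=132511015347084
i=22: T(22,4)=1742343625+4·181509070050=727778623825 | T(22,5)=181509070050+5·3791262568401=19137821912055 | T(22,6)=3791262568401+6·26585679462804=163305339345225 | T(22,7)=26585679462804+7·82310957214948=602762379967440 | T(22,8)=82310957214948+8·132511015347084=1142399079991620
i=23: T(23,5)=727778623825+5·19137821912055=96416888184100 | T(23,6)=19137821912055+6·163305339345225=998969857983405 | T(23,7)=163305339345225+7·602762379967440=4382641999117305 | T(23,8)=602762379967440+8·1142399079991620=9741955019900400
Read S(23,5) = 96416888184100, S(23,6) = 998969857983405, S(23,7) = 4382641999117305, S(23,8) = 9741955019900400.

96416888184100, 998969857983405, 4382641999117305, 9741955019900400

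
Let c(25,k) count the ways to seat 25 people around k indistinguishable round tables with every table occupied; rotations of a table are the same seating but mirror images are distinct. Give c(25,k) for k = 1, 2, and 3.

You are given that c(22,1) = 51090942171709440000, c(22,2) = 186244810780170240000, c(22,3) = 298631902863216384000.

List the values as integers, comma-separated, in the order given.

620448401733239439360000, 2342787216398718566400000, 3925495373278097719296000

[23] T[23,1]:22*51090942171709440000+0=1124000727777607680000 · T[23,2]:22*186244810780170240000+51090942171709440000=4148476779335454720000 · T[23,3]:22*298631902863216384000+186244810780170240000=6756146673770930688000
[24] T[24,1]:23*1124000727777607680000+0=25852016738884976640000 · T[24,2]:23*4148476779335454720000+1124000727777607680000=96538966652493066240000 · T[24,3]:23*6756146673770930688000+4148476779335454720000=159539850276066860544000
[25] T[25,1]:24*25852016738884976640000+0=620448401733239439360000 · T[25,2]:24*96538966652493066240000+25852016738884976640000=2342787216398718566400000 · T[25,3]:24*159539850276066860544000+96538966652493066240000=3925495373278097719296000
Read c(25,1) = 620448401733239439360000, c(25,2) = 2342787216398718566400000, c(25,3) = 3925495373278097719296000.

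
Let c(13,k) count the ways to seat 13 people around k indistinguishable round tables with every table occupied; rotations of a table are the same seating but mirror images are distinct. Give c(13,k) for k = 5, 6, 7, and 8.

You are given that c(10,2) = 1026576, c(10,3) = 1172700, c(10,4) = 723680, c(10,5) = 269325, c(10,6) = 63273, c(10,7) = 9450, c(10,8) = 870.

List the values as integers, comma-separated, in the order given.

657206836, 206070150, 44990231, 6926634

[11] T[11,3]:10*1172700+1026576=12753576 · T[11,4]:10*723680+1172700=8409500 · T[11,5]:10*269325+723680=3416930 · T[11,6]:10*63273+269325=902055 · T[11,7]:10*9450+63273=157773 · T[11,8]:10*870+9450=18150
[12] T[12,4]:11*8409500+12753576=105258076 · T[12,5]:11*3416930+8409500=45995730 · T[12,6]:11*902055+3416930=13339535 · T[12,7]:11*157773+902055=2637558 · T[12,8]:11*18150+157773=357423
[13] T[13,5]:12*45995730+105258076=657206836 · T[13,6]:12*13339535+45995730=206070150 · T[13,7]:12*2637558+13339535=44990231 · T[13,8]:12*357423+2637558=6926634
Read c(13,5) = 657206836, c(13,6) = 206070150, c(13,7) = 44990231, c(13,8) = 6926634.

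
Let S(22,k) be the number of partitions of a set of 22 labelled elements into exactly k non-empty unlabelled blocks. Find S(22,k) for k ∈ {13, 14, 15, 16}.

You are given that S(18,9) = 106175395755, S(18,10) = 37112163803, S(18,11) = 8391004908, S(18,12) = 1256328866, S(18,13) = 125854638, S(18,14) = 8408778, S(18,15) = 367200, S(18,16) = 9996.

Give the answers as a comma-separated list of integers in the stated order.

22496861868481, 3295165281331, 345615943200, 26046574004

i=19: T(19,10)=106175395755+10·37112163803=477297033785 | T(19,11)=37112163803+11·8391004908=129413217791 | T(19,12)=8391004908+12·1256328866=23466951300 | T(19,13)=1256328866+13·125854638=2892439160 | T(19,14)=125854638+14·8408778=243577530 | T(19,15)=8408778+15·367200=13916778 | T(19,16)=367200+16·9996=527136
i=20: T(20,11)=477297033785+11·129413217791=1900842429486 | T(20,12)=129413217791+12·23466951300=411016633391 | T(20,13)=23466951300+13·2892439160=61068660380 | T(20,14)=2892439160+14·243577530=6302524580 | T(20,15)=243577530+15·13916778=452329200 | T(20,16)=13916778+16·527136=22350954
i=21: T(21,12)=1900842429486+12·411016633391=6833042030178 | T(21,13)=411016633391+13·61068660380=1204909218331 | T(21,14)=61068660380+14·6302524580=149304004500 | T(21,15)=6302524580+15·452329200=13087462580 | T(21,16)=452329200+16·22350954=809944464
i=22: T(22,13)=6833042030178+13·1204909218331=22496861868481 | T(22,14)=1204909218331+14·149304004500=3295165281331 | T(22,15)=149304004500+15·13087462580=345615943200 | T(22,16)=13087462580+16·809944464=26046574004
Read S(22,13) = 22496861868481, S(22,14) = 3295165281331, S(22,15) = 345615943200, S(22,16) = 26046574004.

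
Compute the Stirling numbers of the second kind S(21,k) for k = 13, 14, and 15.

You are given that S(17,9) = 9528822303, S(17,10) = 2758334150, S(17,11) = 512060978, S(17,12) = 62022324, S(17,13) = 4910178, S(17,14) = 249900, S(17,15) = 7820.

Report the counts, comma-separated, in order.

row 18: T[18][10]=10·2758334150+9528822303=37112163803  T[18][11]=11·512060978+2758334150=8391004908  T[18][12]=12·62022324+512060978=1256328866  T[18][13]=13·4910178+62022324=125854638  T[18][14]=14·249900+4910178=8408778  T[18][15]=15·7820+249900=367200
row 19: T[19][11]=11·8391004908+37112163803=129413217791  T[19][12]=12·1256328866+8391004908=23466951300  T[19][13]=13·125854638+1256328866=2892439160  T[19][14]=14·8408778+125854638=243577530  T[19][15]=15·367200+8408778=13916778
row 20: T[20][12]=12·23466951300+129413217791=411016633391  T[20][13]=13·2892439160+23466951300=61068660380  T[20][14]=14·243577530+2892439160=6302524580  T[20][15]=15·13916778+243577530=452329200
row 21: T[21][13]=13·61068660380+411016633391=1204909218331  T[21][14]=14·6302524580+61068660380=149304004500  T[21][15]=15·452329200+6302524580=13087462580
Read S(21,13) = 1204909218331, S(21,14) = 149304004500, S(21,15) = 13087462580.

1204909218331, 149304004500, 13087462580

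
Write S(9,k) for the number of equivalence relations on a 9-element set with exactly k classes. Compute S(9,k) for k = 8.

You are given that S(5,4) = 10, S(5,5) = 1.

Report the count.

36

row 6: T[6][5]=5·1+10=15  T[6][6]=6·0+1=1
row 7: T[7][6]=6·1+15=21  T[7][7]=7·0+1=1
row 8: T[8][7]=7·1+21=28  T[8][8]=8·0+1=1
row 9: T[9][8]=8·1+28=36
Read S(9,8) = 36.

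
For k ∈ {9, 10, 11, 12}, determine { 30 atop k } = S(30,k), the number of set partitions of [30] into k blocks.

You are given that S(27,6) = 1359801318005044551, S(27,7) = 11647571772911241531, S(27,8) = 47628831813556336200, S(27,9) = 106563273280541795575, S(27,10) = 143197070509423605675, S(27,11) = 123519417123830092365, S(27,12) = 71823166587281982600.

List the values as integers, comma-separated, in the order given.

88300984248924568770870, 173373343599189364594756, 215047101560666876619690, 177979707061075333384555

r28: T_28,7=7×11647571772911241531+1359801318005044551=82892803728383735268; T_28,8=8×47628831813556336200+11647571772911241531=392678226281361931131; T_28,9=9×106563273280541795575+47628831813556336200=1006698291338432496375; T_28,10=10×143197070509423605675+106563273280541795575=1538533978374777852325; T_28,11=11×123519417123830092365+143197070509423605675=1501910658871554621690; T_28,12=12×71823166587281982600+123519417123830092365=985397416171213883565
r29: T_29,8=8×392678226281361931131+82892803728383735268=3224318613979279184316; T_29,9=9×1006698291338432496375+392678226281361931131=9452962848327254398506; T_29,10=10×1538533978374777852325+1006698291338432496375=16392038075086211019625; T_29,11=11×1501910658871554621690+1538533978374777852325=18059551225961878690915; T_29,12=12×985397416171213883565+1501910658871554621690=13326679652926121224470
r30: T_30,9=9×9452962848327254398506+3224318613979279184316=88300984248924568770870; T_30,10=10×16392038075086211019625+9452962848327254398506=173373343599189364594756; T_30,11=11×18059551225961878690915+16392038075086211019625=215047101560666876619690; T_30,12=12×13326679652926121224470+18059551225961878690915=177979707061075333384555
Read S(30,9) = 88300984248924568770870, S(30,10) = 173373343599189364594756, S(30,11) = 215047101560666876619690, S(30,12) = 177979707061075333384555.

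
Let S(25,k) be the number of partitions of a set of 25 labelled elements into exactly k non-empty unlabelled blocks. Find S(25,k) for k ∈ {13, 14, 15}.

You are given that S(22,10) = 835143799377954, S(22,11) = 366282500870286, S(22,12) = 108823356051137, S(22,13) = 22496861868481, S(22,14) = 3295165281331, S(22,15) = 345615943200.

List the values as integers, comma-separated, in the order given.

114485073343744260, 25958110360896000, 4299394655347200

[23] T[23,11]:11*366282500870286+835143799377954=4864251308951100 · T[23,12]:12*108823356051137+366282500870286=1672162773483930 · T[23,13]:13*22496861868481+108823356051137=401282560341390 · T[23,14]:14*3295165281331+22496861868481=68629175807115 · T[23,15]:15*345615943200+3295165281331=8479404429331
[24] T[24,12]:12*1672162773483930+4864251308951100=24930204590758260 · T[24,13]:13*401282560341390+1672162773483930=6888836057922000 · T[24,14]:14*68629175807115+401282560341390=1362091021641000 · T[24,15]:15*8479404429331+68629175807115=195820242247080
[25] T[25,13]:13*6888836057922000+24930204590758260=114485073343744260 · T[25,14]:14*1362091021641000+6888836057922000=25958110360896000 · T[25,15]:15*195820242247080+1362091021641000=4299394655347200
Read S(25,13) = 114485073343744260, S(25,14) = 25958110360896000, S(25,15) = 4299394655347200.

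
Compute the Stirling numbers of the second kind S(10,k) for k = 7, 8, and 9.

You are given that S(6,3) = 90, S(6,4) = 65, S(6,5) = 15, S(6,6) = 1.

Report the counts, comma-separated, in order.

5880, 750, 45

i=7: T(7,4)=90+4·65=350 | T(7,5)=65+5·15=140 | T(7,6)=15+6·1=21 | T(7,7)=1+7·0=1
i=8: T(8,5)=350+5·140=1050 | T(8,6)=140+6·21=266 | T(8,7)=21+7·1=28 | T(8,8)=1+8·0=1
i=9: T(9,6)=1050+6·266=2646 | T(9,7)=266+7·28=462 | T(9,8)=28+8·1=36 | T(9,9)=1+9·0=1
i=10: T(10,7)=2646+7·462=5880 | T(10,8)=462+8·36=750 | T(10,9)=36+9·1=45
Read S(10,7) = 5880, S(10,8) = 750, S(10,9) = 45.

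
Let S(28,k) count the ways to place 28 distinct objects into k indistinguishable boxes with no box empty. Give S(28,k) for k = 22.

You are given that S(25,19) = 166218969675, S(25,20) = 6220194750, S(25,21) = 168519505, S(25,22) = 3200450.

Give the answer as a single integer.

825906183960

i=26: T(26,20)=166218969675+20·6220194750=290622864675 | T(26,21)=6220194750+21·168519505=9759104355 | T(26,22)=168519505+22·3200450=238929405
i=27: T(27,21)=290622864675+21·9759104355=495564056130 | T(27,22)=9759104355+22·238929405=15015551265
i=28: T(28,22)=495564056130+22·15015551265=825906183960
Read S(28,22) = 825906183960.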